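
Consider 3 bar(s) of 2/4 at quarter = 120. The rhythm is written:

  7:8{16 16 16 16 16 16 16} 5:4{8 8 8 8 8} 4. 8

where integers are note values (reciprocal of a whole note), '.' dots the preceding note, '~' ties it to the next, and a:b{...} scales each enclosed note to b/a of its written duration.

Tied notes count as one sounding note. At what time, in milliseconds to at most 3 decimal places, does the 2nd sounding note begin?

1. 0.0ms @ 0 + 142.857ms (2/7)
2. 142.857ms @ 2/7 + 142.857ms (2/7)
3. 285.714ms @ 4/7 + 142.857ms (2/7)
4. 428.571ms @ 6/7 + 142.857ms (2/7)
5. 571.429ms @ 8/7 + 142.857ms (2/7)
6. 714.286ms @ 10/7 + 142.857ms (2/7)
7. 857.143ms @ 12/7 + 142.857ms (2/7)
8. 1000.0ms @ 2 + 200.0ms (2/5)
9. 1200.0ms @ 12/5 + 200.0ms (2/5)
10. 1400.0ms @ 14/5 + 200.0ms (2/5)
11. 1600.0ms @ 16/5 + 200.0ms (2/5)
12. 1800.0ms @ 18/5 + 200.0ms (2/5)
13. 2000.0ms @ 4 + 750.0ms (3/2)
14. 2750.0ms @ 11/2 + 250.0ms (1/2)

note 2 onset = 2/7b = 142.857ms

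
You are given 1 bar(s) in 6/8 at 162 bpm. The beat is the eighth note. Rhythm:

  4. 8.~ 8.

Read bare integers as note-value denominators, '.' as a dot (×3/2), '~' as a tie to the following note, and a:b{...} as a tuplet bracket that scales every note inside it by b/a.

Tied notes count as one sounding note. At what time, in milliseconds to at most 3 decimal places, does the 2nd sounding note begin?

note 2 onset = 3b = 1111.111ms

1. 0.0ms @ 0 + 1111.111ms (3)
2. 1111.111ms @ 3 + 1111.111ms (3)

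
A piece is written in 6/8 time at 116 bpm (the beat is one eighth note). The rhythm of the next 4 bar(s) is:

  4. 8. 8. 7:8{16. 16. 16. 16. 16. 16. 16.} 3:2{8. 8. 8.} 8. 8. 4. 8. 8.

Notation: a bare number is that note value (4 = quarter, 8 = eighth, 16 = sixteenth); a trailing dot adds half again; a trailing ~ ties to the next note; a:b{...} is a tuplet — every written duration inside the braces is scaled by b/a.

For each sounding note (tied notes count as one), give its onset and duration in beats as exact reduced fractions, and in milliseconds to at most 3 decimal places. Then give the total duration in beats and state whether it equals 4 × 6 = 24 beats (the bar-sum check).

1) 0.0ms=0b +1551.724ms=3b
2) 1551.724ms=3b +775.862ms=3/2b
3) 2327.586ms=9/2b +775.862ms=3/2b
4) 3103.448ms=6b +443.35ms=6/7b
5) 3546.798ms=48/7b +443.35ms=6/7b
6) 3990.148ms=54/7b +443.35ms=6/7b
7) 4433.498ms=60/7b +443.35ms=6/7b
8) 4876.847ms=66/7b +443.35ms=6/7b
9) 5320.197ms=72/7b +443.35ms=6/7b
10) 5763.547ms=78/7b +443.35ms=6/7b
11) 6206.897ms=12b +517.241ms=1b
12) 6724.138ms=13b +517.241ms=1b
13) 7241.379ms=14b +517.241ms=1b
14) 7758.621ms=15b +775.862ms=3/2b
15) 8534.483ms=33/2b +775.862ms=3/2b
16) 9310.345ms=18b +1551.724ms=3b
17) 10862.069ms=21b +775.862ms=3/2b
18) 11637.931ms=45/2b +775.862ms=3/2b
Σ=24b of 24 (116bpm 6/8) — PASS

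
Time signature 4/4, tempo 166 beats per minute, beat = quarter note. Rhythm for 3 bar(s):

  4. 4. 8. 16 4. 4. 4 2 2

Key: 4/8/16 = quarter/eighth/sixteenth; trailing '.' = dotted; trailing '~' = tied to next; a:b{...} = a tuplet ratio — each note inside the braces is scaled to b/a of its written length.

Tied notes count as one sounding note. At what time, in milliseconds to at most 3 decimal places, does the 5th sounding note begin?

1. 0.0ms @ 0 + 542.169ms (3/2)
2. 542.169ms @ 3/2 + 542.169ms (3/2)
3. 1084.337ms @ 3 + 271.084ms (3/4)
4. 1355.422ms @ 15/4 + 90.361ms (1/4)
5. 1445.783ms @ 4 + 542.169ms (3/2)
6. 1987.952ms @ 11/2 + 542.169ms (3/2)
7. 2530.12ms @ 7 + 361.446ms (1)
8. 2891.566ms @ 8 + 722.892ms (2)
9. 3614.458ms @ 10 + 722.892ms (2)

note 5 onset = 4b = 1445.783ms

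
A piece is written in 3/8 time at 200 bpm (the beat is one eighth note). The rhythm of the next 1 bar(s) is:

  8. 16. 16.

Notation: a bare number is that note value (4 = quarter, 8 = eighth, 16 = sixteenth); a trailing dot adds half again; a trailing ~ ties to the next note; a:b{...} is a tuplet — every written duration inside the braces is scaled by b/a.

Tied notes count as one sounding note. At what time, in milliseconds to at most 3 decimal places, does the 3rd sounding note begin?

1. 0.0ms @ 0 + 450.0ms (3/2)
2. 450.0ms @ 3/2 + 225.0ms (3/4)
3. 675.0ms @ 9/4 + 225.0ms (3/4)

note 3 onset = 9/4b = 675.0ms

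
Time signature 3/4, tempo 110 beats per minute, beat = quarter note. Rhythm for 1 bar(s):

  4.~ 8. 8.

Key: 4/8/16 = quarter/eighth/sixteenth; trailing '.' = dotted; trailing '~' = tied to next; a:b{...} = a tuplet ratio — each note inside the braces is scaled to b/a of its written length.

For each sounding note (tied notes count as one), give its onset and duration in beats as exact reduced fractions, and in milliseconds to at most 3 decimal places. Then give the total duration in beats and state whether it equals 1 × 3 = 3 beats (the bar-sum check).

1) 0.0ms=0b +1227.273ms=9/4b
2) 1227.273ms=9/4b +409.091ms=3/4b
Σ=3b of 3 (110bpm 3/4) — PASS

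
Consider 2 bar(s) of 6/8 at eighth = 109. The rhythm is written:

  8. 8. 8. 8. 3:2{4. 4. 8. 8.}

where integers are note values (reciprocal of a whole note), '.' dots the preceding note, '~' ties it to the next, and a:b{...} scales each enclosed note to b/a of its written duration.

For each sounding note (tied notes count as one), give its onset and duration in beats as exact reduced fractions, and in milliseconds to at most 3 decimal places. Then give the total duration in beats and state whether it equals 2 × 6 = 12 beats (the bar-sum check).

1) 0.0ms=0b +825.688ms=3/2b
2) 825.688ms=3/2b +825.688ms=3/2b
3) 1651.376ms=3b +825.688ms=3/2b
4) 2477.064ms=9/2b +825.688ms=3/2b
5) 3302.752ms=6b +1100.917ms=2b
6) 4403.67ms=8b +1100.917ms=2b
7) 5504.587ms=10b +550.459ms=1b
8) 6055.046ms=11b +550.459ms=1b
Σ=12b of 12 (109bpm 6/8) — PASS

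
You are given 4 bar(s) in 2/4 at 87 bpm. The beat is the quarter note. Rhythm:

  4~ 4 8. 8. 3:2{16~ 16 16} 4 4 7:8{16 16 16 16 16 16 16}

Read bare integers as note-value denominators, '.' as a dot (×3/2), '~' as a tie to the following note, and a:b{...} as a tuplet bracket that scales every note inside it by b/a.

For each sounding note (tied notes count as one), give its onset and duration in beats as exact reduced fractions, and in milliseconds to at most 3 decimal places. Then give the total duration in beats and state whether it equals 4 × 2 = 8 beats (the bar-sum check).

1) 0.0ms=0b +1379.31ms=2b
2) 1379.31ms=2b +517.241ms=3/4b
3) 1896.552ms=11/4b +517.241ms=3/4b
4) 2413.793ms=7/2b +229.885ms=1/3b
5) 2643.678ms=23/6b +114.943ms=1/6b
6) 2758.621ms=4b +689.655ms=1b
7) 3448.276ms=5b +689.655ms=1b
8) 4137.931ms=6b +197.044ms=2/7b
9) 4334.975ms=44/7b +197.044ms=2/7b
10) 4532.02ms=46/7b +197.044ms=2/7b
11) 4729.064ms=48/7b +197.044ms=2/7b
12) 4926.108ms=50/7b +197.044ms=2/7b
13) 5123.153ms=52/7b +197.044ms=2/7b
14) 5320.197ms=54/7b +197.044ms=2/7b
Σ=8b of 8 (87bpm 2/4) — PASS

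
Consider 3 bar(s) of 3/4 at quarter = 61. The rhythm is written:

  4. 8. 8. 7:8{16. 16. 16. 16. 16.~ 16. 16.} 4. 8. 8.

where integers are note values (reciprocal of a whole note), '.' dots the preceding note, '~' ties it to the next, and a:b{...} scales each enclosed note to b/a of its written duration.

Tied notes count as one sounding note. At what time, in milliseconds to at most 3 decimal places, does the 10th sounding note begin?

1. 0.0ms @ 0 + 1475.41ms (3/2)
2. 1475.41ms @ 3/2 + 737.705ms (3/4)
3. 2213.115ms @ 9/4 + 737.705ms (3/4)
4. 2950.82ms @ 3 + 421.546ms (3/7)
5. 3372.365ms @ 24/7 + 421.546ms (3/7)
6. 3793.911ms @ 27/7 + 421.546ms (3/7)
7. 4215.457ms @ 30/7 + 421.546ms (3/7)
8. 4637.002ms @ 33/7 + 843.091ms (6/7)
9. 5480.094ms @ 39/7 + 421.546ms (3/7)
10. 5901.639ms @ 6 + 1475.41ms (3/2)
11. 7377.049ms @ 15/2 + 737.705ms (3/4)
12. 8114.754ms @ 33/4 + 737.705ms (3/4)

note 10 onset = 6b = 5901.639ms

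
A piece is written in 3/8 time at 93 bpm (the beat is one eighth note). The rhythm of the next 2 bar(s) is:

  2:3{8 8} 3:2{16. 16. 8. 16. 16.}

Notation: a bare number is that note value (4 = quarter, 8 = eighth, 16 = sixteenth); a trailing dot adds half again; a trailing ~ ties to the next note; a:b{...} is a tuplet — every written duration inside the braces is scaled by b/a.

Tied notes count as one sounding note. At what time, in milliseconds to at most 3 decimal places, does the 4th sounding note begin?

note 4 onset = 7/2b = 2258.065ms

1. 0.0ms @ 0 + 967.742ms (3/2)
2. 967.742ms @ 3/2 + 967.742ms (3/2)
3. 1935.484ms @ 3 + 322.581ms (1/2)
4. 2258.065ms @ 7/2 + 322.581ms (1/2)
5. 2580.645ms @ 4 + 645.161ms (1)
6. 3225.806ms @ 5 + 322.581ms (1/2)
7. 3548.387ms @ 11/2 + 322.581ms (1/2)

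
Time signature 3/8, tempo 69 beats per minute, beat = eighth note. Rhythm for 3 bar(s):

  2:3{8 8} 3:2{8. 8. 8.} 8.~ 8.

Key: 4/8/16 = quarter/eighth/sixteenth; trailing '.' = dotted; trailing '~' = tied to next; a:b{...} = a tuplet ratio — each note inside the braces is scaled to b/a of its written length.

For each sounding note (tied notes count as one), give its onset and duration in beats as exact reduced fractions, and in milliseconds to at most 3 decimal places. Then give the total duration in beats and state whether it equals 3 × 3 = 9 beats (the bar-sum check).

1) 0.0ms=0b +1304.348ms=3/2b
2) 1304.348ms=3/2b +1304.348ms=3/2b
3) 2608.696ms=3b +869.565ms=1b
4) 3478.261ms=4b +869.565ms=1b
5) 4347.826ms=5b +869.565ms=1b
6) 5217.391ms=6b +2608.696ms=3b
Σ=9b of 9 (69bpm 3/8) — PASS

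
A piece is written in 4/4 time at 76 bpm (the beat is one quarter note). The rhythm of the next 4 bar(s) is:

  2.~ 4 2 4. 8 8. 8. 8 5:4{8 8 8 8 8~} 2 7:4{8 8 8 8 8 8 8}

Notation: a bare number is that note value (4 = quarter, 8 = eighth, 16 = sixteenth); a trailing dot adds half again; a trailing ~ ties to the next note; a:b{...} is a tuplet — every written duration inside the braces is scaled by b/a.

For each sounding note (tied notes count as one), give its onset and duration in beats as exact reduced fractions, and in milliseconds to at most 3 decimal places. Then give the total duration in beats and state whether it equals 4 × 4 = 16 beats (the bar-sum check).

1) 0.0ms=0b +3157.895ms=4b
2) 3157.895ms=4b +1578.947ms=2b
3) 4736.842ms=6b +1184.211ms=3/2b
4) 5921.053ms=15/2b +394.737ms=1/2b
5) 6315.789ms=8b +592.105ms=3/4b
6) 6907.895ms=35/4b +592.105ms=3/4b
7) 7500.0ms=19/2b +394.737ms=1/2b
8) 7894.737ms=10b +315.789ms=2/5b
9) 8210.526ms=52/5b +315.789ms=2/5b
10) 8526.316ms=54/5b +315.789ms=2/5b
11) 8842.105ms=56/5b +315.789ms=2/5b
12) 9157.895ms=58/5b +1894.737ms=12/5b
13) 11052.632ms=14b +225.564ms=2/7b
14) 11278.195ms=100/7b +225.564ms=2/7b
15) 11503.759ms=102/7b +225.564ms=2/7b
16) 11729.323ms=104/7b +225.564ms=2/7b
17) 11954.887ms=106/7b +225.564ms=2/7b
18) 12180.451ms=108/7b +225.564ms=2/7b
19) 12406.015ms=110/7b +225.564ms=2/7b
Σ=16b of 16 (76bpm 4/4) — PASS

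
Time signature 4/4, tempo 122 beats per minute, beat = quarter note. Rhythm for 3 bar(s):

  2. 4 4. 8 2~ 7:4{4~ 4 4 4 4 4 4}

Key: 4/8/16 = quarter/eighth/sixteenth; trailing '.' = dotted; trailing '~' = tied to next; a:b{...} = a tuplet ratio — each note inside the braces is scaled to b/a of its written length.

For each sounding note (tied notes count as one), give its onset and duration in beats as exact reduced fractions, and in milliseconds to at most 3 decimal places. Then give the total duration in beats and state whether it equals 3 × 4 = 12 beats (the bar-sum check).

1) 0.0ms=0b +1475.41ms=3b
2) 1475.41ms=3b +491.803ms=1b
3) 1967.213ms=4b +737.705ms=3/2b
4) 2704.918ms=11/2b +245.902ms=1/2b
5) 2950.82ms=6b +1545.667ms=22/7b
6) 4496.487ms=64/7b +281.03ms=4/7b
7) 4777.518ms=68/7b +281.03ms=4/7b
8) 5058.548ms=72/7b +281.03ms=4/7b
9) 5339.578ms=76/7b +281.03ms=4/7b
10) 5620.609ms=80/7b +281.03ms=4/7b
Σ=12b of 12 (122bpm 4/4) — PASS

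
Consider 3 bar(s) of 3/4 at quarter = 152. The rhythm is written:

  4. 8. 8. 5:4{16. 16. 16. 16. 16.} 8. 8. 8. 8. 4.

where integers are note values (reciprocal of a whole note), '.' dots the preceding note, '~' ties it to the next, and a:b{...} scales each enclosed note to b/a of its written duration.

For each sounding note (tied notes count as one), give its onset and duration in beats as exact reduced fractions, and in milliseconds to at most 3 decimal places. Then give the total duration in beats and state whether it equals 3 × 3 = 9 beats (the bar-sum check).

1) 0.0ms=0b +592.105ms=3/2b
2) 592.105ms=3/2b +296.053ms=3/4b
3) 888.158ms=9/4b +296.053ms=3/4b
4) 1184.211ms=3b +118.421ms=3/10b
5) 1302.632ms=33/10b +118.421ms=3/10b
6) 1421.053ms=18/5b +118.421ms=3/10b
7) 1539.474ms=39/10b +118.421ms=3/10b
8) 1657.895ms=21/5b +118.421ms=3/10b
9) 1776.316ms=9/2b +296.053ms=3/4b
10) 2072.368ms=21/4b +296.053ms=3/4b
11) 2368.421ms=6b +296.053ms=3/4b
12) 2664.474ms=27/4b +296.053ms=3/4b
13) 2960.526ms=15/2b +592.105ms=3/2b
Σ=9b of 9 (152bpm 3/4) — PASS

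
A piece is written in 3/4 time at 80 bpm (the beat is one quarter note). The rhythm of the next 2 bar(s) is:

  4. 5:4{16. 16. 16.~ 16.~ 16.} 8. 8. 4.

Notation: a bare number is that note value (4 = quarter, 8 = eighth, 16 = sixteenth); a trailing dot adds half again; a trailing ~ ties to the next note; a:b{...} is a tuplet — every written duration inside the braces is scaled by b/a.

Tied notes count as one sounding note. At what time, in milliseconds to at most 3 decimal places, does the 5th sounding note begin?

note 5 onset = 3b = 2250.0ms

1. 0.0ms @ 0 + 1125.0ms (3/2)
2. 1125.0ms @ 3/2 + 225.0ms (3/10)
3. 1350.0ms @ 9/5 + 225.0ms (3/10)
4. 1575.0ms @ 21/10 + 675.0ms (9/10)
5. 2250.0ms @ 3 + 562.5ms (3/4)
6. 2812.5ms @ 15/4 + 562.5ms (3/4)
7. 3375.0ms @ 9/2 + 1125.0ms (3/2)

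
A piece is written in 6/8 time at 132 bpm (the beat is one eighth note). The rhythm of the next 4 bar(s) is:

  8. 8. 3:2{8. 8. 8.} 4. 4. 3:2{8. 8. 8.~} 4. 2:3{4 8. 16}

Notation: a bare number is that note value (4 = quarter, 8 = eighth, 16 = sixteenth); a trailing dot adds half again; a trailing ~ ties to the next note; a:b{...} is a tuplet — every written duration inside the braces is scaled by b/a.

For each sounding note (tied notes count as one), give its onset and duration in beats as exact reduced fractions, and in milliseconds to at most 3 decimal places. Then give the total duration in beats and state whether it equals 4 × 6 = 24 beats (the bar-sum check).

1) 0.0ms=0b +681.818ms=3/2b
2) 681.818ms=3/2b +681.818ms=3/2b
3) 1363.636ms=3b +454.545ms=1b
4) 1818.182ms=4b +454.545ms=1b
5) 2272.727ms=5b +454.545ms=1b
6) 2727.273ms=6b +1363.636ms=3b
7) 4090.909ms=9b +1363.636ms=3b
8) 5454.545ms=12b +454.545ms=1b
9) 5909.091ms=13b +454.545ms=1b
10) 6363.636ms=14b +1818.182ms=4b
11) 8181.818ms=18b +1363.636ms=3b
12) 9545.455ms=21b +1022.727ms=9/4b
13) 10568.182ms=93/4b +340.909ms=3/4b
Σ=24b of 24 (132bpm 6/8) — PASS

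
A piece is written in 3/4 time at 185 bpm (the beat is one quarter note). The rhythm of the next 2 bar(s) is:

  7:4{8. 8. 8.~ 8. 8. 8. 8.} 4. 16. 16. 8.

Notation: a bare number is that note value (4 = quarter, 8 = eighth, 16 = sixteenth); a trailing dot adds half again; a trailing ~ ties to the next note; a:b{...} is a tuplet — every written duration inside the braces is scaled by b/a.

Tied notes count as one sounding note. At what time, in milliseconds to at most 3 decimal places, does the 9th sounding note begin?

note 9 onset = 39/8b = 1581.081ms

1. 0.0ms @ 0 + 138.996ms (3/7)
2. 138.996ms @ 3/7 + 138.996ms (3/7)
3. 277.992ms @ 6/7 + 277.992ms (6/7)
4. 555.985ms @ 12/7 + 138.996ms (3/7)
5. 694.981ms @ 15/7 + 138.996ms (3/7)
6. 833.977ms @ 18/7 + 138.996ms (3/7)
7. 972.973ms @ 3 + 486.486ms (3/2)
8. 1459.459ms @ 9/2 + 121.622ms (3/8)
9. 1581.081ms @ 39/8 + 121.622ms (3/8)
10. 1702.703ms @ 21/4 + 243.243ms (3/4)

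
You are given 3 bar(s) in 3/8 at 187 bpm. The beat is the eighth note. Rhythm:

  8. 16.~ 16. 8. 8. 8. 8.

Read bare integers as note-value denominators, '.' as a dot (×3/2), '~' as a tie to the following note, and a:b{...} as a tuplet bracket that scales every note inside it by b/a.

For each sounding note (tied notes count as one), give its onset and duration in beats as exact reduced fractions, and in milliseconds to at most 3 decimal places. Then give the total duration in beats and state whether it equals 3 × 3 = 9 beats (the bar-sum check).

1) 0.0ms=0b +481.283ms=3/2b
2) 481.283ms=3/2b +481.283ms=3/2b
3) 962.567ms=3b +481.283ms=3/2b
4) 1443.85ms=9/2b +481.283ms=3/2b
5) 1925.134ms=6b +481.283ms=3/2b
6) 2406.417ms=15/2b +481.283ms=3/2b
Σ=9b of 9 (187bpm 3/8) — PASS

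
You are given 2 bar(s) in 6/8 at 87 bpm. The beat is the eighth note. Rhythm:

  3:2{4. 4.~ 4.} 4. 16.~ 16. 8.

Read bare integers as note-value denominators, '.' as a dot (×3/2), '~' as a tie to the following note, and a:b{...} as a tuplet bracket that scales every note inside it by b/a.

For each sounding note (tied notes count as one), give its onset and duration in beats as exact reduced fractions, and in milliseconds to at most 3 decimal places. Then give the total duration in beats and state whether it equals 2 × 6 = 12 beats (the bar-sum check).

1) 0.0ms=0b +1379.31ms=2b
2) 1379.31ms=2b +2758.621ms=4b
3) 4137.931ms=6b +2068.966ms=3b
4) 6206.897ms=9b +1034.483ms=3/2b
5) 7241.379ms=21/2b +1034.483ms=3/2b
Σ=12b of 12 (87bpm 6/8) — PASS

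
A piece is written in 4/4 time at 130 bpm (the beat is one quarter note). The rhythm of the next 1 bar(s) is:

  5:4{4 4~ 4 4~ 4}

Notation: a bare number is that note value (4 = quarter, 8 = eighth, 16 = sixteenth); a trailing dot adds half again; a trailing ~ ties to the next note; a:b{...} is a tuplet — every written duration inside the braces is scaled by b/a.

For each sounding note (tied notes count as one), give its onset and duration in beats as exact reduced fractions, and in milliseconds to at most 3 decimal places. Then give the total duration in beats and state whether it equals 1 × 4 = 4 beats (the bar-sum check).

1) 0.0ms=0b +369.231ms=4/5b
2) 369.231ms=4/5b +738.462ms=8/5b
3) 1107.692ms=12/5b +738.462ms=8/5b
Σ=4b of 4 (130bpm 4/4) — PASS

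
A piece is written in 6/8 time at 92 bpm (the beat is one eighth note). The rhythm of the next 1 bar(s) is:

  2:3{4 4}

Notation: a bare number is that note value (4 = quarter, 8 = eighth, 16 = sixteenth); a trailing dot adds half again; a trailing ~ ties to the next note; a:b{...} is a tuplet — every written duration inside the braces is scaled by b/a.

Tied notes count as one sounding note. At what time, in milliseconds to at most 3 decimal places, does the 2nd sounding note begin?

1. 0.0ms @ 0 + 1956.522ms (3)
2. 1956.522ms @ 3 + 1956.522ms (3)

note 2 onset = 3b = 1956.522ms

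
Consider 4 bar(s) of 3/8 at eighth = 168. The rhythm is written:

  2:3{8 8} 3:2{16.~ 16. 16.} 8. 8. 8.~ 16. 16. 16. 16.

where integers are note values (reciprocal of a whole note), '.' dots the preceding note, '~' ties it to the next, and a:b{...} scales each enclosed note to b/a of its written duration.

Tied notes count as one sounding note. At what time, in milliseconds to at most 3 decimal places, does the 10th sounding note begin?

note 10 onset = 45/4b = 4017.857ms

1. 0.0ms @ 0 + 535.714ms (3/2)
2. 535.714ms @ 3/2 + 535.714ms (3/2)
3. 1071.429ms @ 3 + 357.143ms (1)
4. 1428.571ms @ 4 + 178.571ms (1/2)
5. 1607.143ms @ 9/2 + 535.714ms (3/2)
6. 2142.857ms @ 6 + 535.714ms (3/2)
7. 2678.571ms @ 15/2 + 803.571ms (9/4)
8. 3482.143ms @ 39/4 + 267.857ms (3/4)
9. 3750.0ms @ 21/2 + 267.857ms (3/4)
10. 4017.857ms @ 45/4 + 267.857ms (3/4)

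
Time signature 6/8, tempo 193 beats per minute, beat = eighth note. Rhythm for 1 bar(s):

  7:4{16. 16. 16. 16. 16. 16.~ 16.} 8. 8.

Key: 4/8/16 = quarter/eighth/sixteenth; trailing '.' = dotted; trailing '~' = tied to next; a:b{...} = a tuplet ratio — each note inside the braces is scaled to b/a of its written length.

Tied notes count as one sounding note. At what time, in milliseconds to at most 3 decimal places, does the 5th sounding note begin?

note 5 onset = 12/7b = 532.939ms

1. 0.0ms @ 0 + 133.235ms (3/7)
2. 133.235ms @ 3/7 + 133.235ms (3/7)
3. 266.469ms @ 6/7 + 133.235ms (3/7)
4. 399.704ms @ 9/7 + 133.235ms (3/7)
5. 532.939ms @ 12/7 + 133.235ms (3/7)
6. 666.173ms @ 15/7 + 266.469ms (6/7)
7. 932.642ms @ 3 + 466.321ms (3/2)
8. 1398.964ms @ 9/2 + 466.321ms (3/2)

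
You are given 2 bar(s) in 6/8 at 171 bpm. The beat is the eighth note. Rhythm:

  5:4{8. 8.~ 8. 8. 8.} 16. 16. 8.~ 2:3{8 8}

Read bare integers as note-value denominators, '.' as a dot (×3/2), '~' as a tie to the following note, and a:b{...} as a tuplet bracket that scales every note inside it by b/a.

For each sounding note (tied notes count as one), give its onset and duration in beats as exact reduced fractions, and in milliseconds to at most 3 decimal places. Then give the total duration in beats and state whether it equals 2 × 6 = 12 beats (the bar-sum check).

1) 0.0ms=0b +421.053ms=6/5b
2) 421.053ms=6/5b +842.105ms=12/5b
3) 1263.158ms=18/5b +421.053ms=6/5b
4) 1684.211ms=24/5b +421.053ms=6/5b
5) 2105.263ms=6b +263.158ms=3/4b
6) 2368.421ms=27/4b +263.158ms=3/4b
7) 2631.579ms=15/2b +1052.632ms=3b
8) 3684.211ms=21/2b +526.316ms=3/2b
Σ=12b of 12 (171bpm 6/8) — PASS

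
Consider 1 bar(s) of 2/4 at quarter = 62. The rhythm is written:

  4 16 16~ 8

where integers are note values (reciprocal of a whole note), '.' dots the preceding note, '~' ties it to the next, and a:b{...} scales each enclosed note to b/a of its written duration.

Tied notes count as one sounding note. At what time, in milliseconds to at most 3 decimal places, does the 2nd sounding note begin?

note 2 onset = 1b = 967.742ms

1. 0.0ms @ 0 + 967.742ms (1)
2. 967.742ms @ 1 + 241.935ms (1/4)
3. 1209.677ms @ 5/4 + 725.806ms (3/4)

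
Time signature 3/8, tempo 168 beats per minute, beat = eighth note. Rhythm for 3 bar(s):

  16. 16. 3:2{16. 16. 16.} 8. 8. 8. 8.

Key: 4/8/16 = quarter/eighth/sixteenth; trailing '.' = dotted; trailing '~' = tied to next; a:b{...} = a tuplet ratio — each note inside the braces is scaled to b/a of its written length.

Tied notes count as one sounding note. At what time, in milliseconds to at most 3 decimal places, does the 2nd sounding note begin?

1. 0.0ms @ 0 + 267.857ms (3/4)
2. 267.857ms @ 3/4 + 267.857ms (3/4)
3. 535.714ms @ 3/2 + 178.571ms (1/2)
4. 714.286ms @ 2 + 178.571ms (1/2)
5. 892.857ms @ 5/2 + 178.571ms (1/2)
6. 1071.429ms @ 3 + 535.714ms (3/2)
7. 1607.143ms @ 9/2 + 535.714ms (3/2)
8. 2142.857ms @ 6 + 535.714ms (3/2)
9. 2678.571ms @ 15/2 + 535.714ms (3/2)

note 2 onset = 3/4b = 267.857ms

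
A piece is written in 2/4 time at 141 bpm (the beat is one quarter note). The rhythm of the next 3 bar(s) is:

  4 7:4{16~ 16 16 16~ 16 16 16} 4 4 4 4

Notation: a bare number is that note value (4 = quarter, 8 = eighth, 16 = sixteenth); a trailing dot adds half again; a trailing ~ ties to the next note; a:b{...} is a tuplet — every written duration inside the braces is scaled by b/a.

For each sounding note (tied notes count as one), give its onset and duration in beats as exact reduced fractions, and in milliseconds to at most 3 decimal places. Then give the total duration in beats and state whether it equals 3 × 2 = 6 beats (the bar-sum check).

1) 0.0ms=0b +425.532ms=1b
2) 425.532ms=1b +121.581ms=2/7b
3) 547.112ms=9/7b +60.79ms=1/7b
4) 607.903ms=10/7b +121.581ms=2/7b
5) 729.483ms=12/7b +60.79ms=1/7b
6) 790.274ms=13/7b +60.79ms=1/7b
7) 851.064ms=2b +425.532ms=1b
8) 1276.596ms=3b +425.532ms=1b
9) 1702.128ms=4b +425.532ms=1b
10) 2127.66ms=5b +425.532ms=1b
Σ=6b of 6 (141bpm 2/4) — PASS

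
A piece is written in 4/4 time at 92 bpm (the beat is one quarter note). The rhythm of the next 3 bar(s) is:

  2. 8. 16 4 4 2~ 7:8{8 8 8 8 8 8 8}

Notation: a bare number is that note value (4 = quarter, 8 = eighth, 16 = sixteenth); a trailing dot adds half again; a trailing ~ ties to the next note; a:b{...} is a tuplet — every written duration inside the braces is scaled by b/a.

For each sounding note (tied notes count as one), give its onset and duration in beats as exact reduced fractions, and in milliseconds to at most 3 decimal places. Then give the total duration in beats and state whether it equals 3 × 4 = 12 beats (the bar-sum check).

1) 0.0ms=0b +1956.522ms=3b
2) 1956.522ms=3b +489.13ms=3/4b
3) 2445.652ms=15/4b +163.043ms=1/4b
4) 2608.696ms=4b +652.174ms=1b
5) 3260.87ms=5b +652.174ms=1b
6) 3913.043ms=6b +1677.019ms=18/7b
7) 5590.062ms=60/7b +372.671ms=4/7b
8) 5962.733ms=64/7b +372.671ms=4/7b
9) 6335.404ms=68/7b +372.671ms=4/7b
10) 6708.075ms=72/7b +372.671ms=4/7b
11) 7080.745ms=76/7b +372.671ms=4/7b
12) 7453.416ms=80/7b +372.671ms=4/7b
Σ=12b of 12 (92bpm 4/4) — PASS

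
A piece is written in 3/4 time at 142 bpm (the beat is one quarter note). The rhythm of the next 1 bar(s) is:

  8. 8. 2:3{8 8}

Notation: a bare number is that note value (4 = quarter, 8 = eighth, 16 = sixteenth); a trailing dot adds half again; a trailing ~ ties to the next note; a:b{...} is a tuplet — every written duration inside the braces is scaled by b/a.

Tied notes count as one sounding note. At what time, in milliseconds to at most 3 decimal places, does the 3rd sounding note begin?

note 3 onset = 3/2b = 633.803ms

1. 0.0ms @ 0 + 316.901ms (3/4)
2. 316.901ms @ 3/4 + 316.901ms (3/4)
3. 633.803ms @ 3/2 + 316.901ms (3/4)
4. 950.704ms @ 9/4 + 316.901ms (3/4)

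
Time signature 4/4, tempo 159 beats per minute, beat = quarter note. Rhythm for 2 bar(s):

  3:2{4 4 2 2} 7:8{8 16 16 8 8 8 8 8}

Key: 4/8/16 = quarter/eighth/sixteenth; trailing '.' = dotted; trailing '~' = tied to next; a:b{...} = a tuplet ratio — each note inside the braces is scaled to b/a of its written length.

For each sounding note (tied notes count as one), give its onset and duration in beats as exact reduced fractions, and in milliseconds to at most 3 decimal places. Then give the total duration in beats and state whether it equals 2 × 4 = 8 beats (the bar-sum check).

1) 0.0ms=0b +251.572ms=2/3b
2) 251.572ms=2/3b +251.572ms=2/3b
3) 503.145ms=4/3b +503.145ms=4/3b
4) 1006.289ms=8/3b +503.145ms=4/3b
5) 1509.434ms=4b +215.633ms=4/7b
6) 1725.067ms=32/7b +107.817ms=2/7b
7) 1832.884ms=34/7b +107.817ms=2/7b
8) 1940.701ms=36/7b +215.633ms=4/7b
9) 2156.334ms=40/7b +215.633ms=4/7b
10) 2371.968ms=44/7b +215.633ms=4/7b
11) 2587.601ms=48/7b +215.633ms=4/7b
12) 2803.235ms=52/7b +215.633ms=4/7b
Σ=8b of 8 (159bpm 4/4) — PASS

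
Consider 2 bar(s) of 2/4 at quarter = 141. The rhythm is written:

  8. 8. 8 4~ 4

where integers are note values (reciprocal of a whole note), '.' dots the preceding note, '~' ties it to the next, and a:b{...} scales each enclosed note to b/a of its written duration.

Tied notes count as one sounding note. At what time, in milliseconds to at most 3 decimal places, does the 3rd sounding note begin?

note 3 onset = 3/2b = 638.298ms

1. 0.0ms @ 0 + 319.149ms (3/4)
2. 319.149ms @ 3/4 + 319.149ms (3/4)
3. 638.298ms @ 3/2 + 212.766ms (1/2)
4. 851.064ms @ 2 + 851.064ms (2)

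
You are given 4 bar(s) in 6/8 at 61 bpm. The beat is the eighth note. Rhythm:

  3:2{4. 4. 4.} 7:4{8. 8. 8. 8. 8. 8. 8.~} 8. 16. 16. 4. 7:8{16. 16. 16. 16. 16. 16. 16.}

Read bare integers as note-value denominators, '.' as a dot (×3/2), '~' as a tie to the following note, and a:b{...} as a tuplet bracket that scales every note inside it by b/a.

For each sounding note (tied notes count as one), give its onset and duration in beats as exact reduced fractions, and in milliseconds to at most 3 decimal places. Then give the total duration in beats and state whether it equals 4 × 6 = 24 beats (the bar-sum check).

1) 0.0ms=0b +1967.213ms=2b
2) 1967.213ms=2b +1967.213ms=2b
3) 3934.426ms=4b +1967.213ms=2b
4) 5901.639ms=6b +843.091ms=6/7b
5) 6744.731ms=48/7b +843.091ms=6/7b
6) 7587.822ms=54/7b +843.091ms=6/7b
7) 8430.913ms=60/7b +843.091ms=6/7b
8) 9274.005ms=66/7b +843.091ms=6/7b
9) 10117.096ms=72/7b +843.091ms=6/7b
10) 10960.187ms=78/7b +2318.501ms=33/14b
11) 13278.689ms=27/2b +737.705ms=3/4b
12) 14016.393ms=57/4b +737.705ms=3/4b
13) 14754.098ms=15b +2950.82ms=3b
14) 17704.918ms=18b +843.091ms=6/7b
15) 18548.009ms=132/7b +843.091ms=6/7b
16) 19391.101ms=138/7b +843.091ms=6/7b
17) 20234.192ms=144/7b +843.091ms=6/7b
18) 21077.283ms=150/7b +843.091ms=6/7b
19) 21920.375ms=156/7b +843.091ms=6/7b
20) 22763.466ms=162/7b +843.091ms=6/7b
Σ=24b of 24 (61bpm 6/8) — PASS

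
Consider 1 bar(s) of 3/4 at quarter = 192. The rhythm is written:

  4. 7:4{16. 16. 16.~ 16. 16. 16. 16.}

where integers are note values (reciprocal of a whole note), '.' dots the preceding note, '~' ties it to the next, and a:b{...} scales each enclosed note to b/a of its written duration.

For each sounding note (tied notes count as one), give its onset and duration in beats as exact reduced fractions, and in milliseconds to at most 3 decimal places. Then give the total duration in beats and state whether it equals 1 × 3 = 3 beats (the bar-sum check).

1) 0.0ms=0b +468.75ms=3/2b
2) 468.75ms=3/2b +66.964ms=3/14b
3) 535.714ms=12/7b +66.964ms=3/14b
4) 602.679ms=27/14b +133.929ms=3/7b
5) 736.607ms=33/14b +66.964ms=3/14b
6) 803.571ms=18/7b +66.964ms=3/14b
7) 870.536ms=39/14b +66.964ms=3/14b
Σ=3b of 3 (192bpm 3/4) — PASS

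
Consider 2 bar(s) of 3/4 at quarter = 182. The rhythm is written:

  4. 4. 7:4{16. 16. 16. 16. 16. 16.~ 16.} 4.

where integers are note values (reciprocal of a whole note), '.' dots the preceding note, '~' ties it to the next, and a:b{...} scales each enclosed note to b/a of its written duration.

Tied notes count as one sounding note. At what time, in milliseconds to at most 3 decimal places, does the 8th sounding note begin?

note 8 onset = 57/14b = 1342.229ms

1. 0.0ms @ 0 + 494.505ms (3/2)
2. 494.505ms @ 3/2 + 494.505ms (3/2)
3. 989.011ms @ 3 + 70.644ms (3/14)
4. 1059.655ms @ 45/14 + 70.644ms (3/14)
5. 1130.298ms @ 24/7 + 70.644ms (3/14)
6. 1200.942ms @ 51/14 + 70.644ms (3/14)
7. 1271.586ms @ 27/7 + 70.644ms (3/14)
8. 1342.229ms @ 57/14 + 141.287ms (3/7)
9. 1483.516ms @ 9/2 + 494.505ms (3/2)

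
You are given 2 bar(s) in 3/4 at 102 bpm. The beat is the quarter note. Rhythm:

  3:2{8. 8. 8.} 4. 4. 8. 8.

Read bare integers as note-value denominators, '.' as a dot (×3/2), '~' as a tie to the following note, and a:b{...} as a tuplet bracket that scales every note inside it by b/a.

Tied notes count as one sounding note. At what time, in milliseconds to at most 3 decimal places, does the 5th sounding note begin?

note 5 onset = 3b = 1764.706ms

1. 0.0ms @ 0 + 294.118ms (1/2)
2. 294.118ms @ 1/2 + 294.118ms (1/2)
3. 588.235ms @ 1 + 294.118ms (1/2)
4. 882.353ms @ 3/2 + 882.353ms (3/2)
5. 1764.706ms @ 3 + 882.353ms (3/2)
6. 2647.059ms @ 9/2 + 441.176ms (3/4)
7. 3088.235ms @ 21/4 + 441.176ms (3/4)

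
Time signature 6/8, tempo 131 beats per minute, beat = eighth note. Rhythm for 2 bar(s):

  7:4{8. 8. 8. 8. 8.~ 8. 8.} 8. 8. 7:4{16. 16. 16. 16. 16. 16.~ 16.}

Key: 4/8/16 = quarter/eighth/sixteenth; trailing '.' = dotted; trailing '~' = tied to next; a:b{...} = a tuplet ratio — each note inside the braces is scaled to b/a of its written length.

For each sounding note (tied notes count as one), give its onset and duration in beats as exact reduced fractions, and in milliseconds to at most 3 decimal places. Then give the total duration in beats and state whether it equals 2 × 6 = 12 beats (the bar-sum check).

1) 0.0ms=0b +392.585ms=6/7b
2) 392.585ms=6/7b +392.585ms=6/7b
3) 785.169ms=12/7b +392.585ms=6/7b
4) 1177.754ms=18/7b +392.585ms=6/7b
5) 1570.338ms=24/7b +785.169ms=12/7b
6) 2355.507ms=36/7b +392.585ms=6/7b
7) 2748.092ms=6b +687.023ms=3/2b
8) 3435.115ms=15/2b +687.023ms=3/2b
9) 4122.137ms=9b +196.292ms=3/7b
10) 4318.43ms=66/7b +196.292ms=3/7b
11) 4514.722ms=69/7b +196.292ms=3/7b
12) 4711.014ms=72/7b +196.292ms=3/7b
13) 4907.306ms=75/7b +196.292ms=3/7b
14) 5103.599ms=78/7b +392.585ms=6/7b
Σ=12b of 12 (131bpm 6/8) — PASS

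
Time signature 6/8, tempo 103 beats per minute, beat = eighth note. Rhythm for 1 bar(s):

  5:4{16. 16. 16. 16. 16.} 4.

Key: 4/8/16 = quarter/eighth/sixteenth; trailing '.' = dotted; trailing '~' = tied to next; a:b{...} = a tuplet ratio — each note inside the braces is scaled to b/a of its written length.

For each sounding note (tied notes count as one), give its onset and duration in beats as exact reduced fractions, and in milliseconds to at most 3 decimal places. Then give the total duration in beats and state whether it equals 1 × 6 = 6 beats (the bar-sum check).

1) 0.0ms=0b +349.515ms=3/5b
2) 349.515ms=3/5b +349.515ms=3/5b
3) 699.029ms=6/5b +349.515ms=3/5b
4) 1048.544ms=9/5b +349.515ms=3/5b
5) 1398.058ms=12/5b +349.515ms=3/5b
6) 1747.573ms=3b +1747.573ms=3b
Σ=6b of 6 (103bpm 6/8) — PASS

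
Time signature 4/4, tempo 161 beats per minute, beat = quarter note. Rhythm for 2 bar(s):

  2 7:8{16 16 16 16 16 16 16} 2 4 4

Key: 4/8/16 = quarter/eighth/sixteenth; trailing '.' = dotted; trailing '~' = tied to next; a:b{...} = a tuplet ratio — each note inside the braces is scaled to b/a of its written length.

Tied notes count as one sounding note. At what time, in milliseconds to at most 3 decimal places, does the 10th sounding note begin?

note 10 onset = 6b = 2236.025ms

1. 0.0ms @ 0 + 745.342ms (2)
2. 745.342ms @ 2 + 106.477ms (2/7)
3. 851.819ms @ 16/7 + 106.477ms (2/7)
4. 958.296ms @ 18/7 + 106.477ms (2/7)
5. 1064.774ms @ 20/7 + 106.477ms (2/7)
6. 1171.251ms @ 22/7 + 106.477ms (2/7)
7. 1277.728ms @ 24/7 + 106.477ms (2/7)
8. 1384.206ms @ 26/7 + 106.477ms (2/7)
9. 1490.683ms @ 4 + 745.342ms (2)
10. 2236.025ms @ 6 + 372.671ms (1)
11. 2608.696ms @ 7 + 372.671ms (1)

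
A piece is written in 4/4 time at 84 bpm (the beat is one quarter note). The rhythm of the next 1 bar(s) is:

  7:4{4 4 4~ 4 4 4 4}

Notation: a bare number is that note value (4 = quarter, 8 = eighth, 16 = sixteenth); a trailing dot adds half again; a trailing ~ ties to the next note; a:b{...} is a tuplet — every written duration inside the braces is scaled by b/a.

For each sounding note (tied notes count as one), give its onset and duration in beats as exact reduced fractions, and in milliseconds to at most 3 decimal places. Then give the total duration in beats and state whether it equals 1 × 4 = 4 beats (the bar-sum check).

1) 0.0ms=0b +408.163ms=4/7b
2) 408.163ms=4/7b +408.163ms=4/7b
3) 816.327ms=8/7b +816.327ms=8/7b
4) 1632.653ms=16/7b +408.163ms=4/7b
5) 2040.816ms=20/7b +408.163ms=4/7b
6) 2448.98ms=24/7b +408.163ms=4/7b
Σ=4b of 4 (84bpm 4/4) — PASS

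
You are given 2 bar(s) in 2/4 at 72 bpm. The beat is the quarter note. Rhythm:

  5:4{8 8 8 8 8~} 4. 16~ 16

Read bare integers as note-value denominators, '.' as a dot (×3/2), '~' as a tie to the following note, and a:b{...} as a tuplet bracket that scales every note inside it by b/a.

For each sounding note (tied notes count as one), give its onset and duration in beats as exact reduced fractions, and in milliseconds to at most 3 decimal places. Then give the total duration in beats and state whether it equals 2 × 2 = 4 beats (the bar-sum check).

1) 0.0ms=0b +333.333ms=2/5b
2) 333.333ms=2/5b +333.333ms=2/5b
3) 666.667ms=4/5b +333.333ms=2/5b
4) 1000.0ms=6/5b +333.333ms=2/5b
5) 1333.333ms=8/5b +1583.333ms=19/10b
6) 2916.667ms=7/2b +416.667ms=1/2b
Σ=4b of 4 (72bpm 2/4) — PASS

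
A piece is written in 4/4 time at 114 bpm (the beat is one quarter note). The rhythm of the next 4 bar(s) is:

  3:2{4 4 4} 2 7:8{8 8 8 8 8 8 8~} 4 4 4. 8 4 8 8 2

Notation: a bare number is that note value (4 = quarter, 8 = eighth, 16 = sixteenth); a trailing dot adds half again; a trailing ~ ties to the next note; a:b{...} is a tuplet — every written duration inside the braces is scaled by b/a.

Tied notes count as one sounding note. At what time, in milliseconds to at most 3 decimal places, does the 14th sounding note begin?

1. 0.0ms @ 0 + 350.877ms (2/3)
2. 350.877ms @ 2/3 + 350.877ms (2/3)
3. 701.754ms @ 4/3 + 350.877ms (2/3)
4. 1052.632ms @ 2 + 1052.632ms (2)
5. 2105.263ms @ 4 + 300.752ms (4/7)
6. 2406.015ms @ 32/7 + 300.752ms (4/7)
7. 2706.767ms @ 36/7 + 300.752ms (4/7)
8. 3007.519ms @ 40/7 + 300.752ms (4/7)
9. 3308.271ms @ 44/7 + 300.752ms (4/7)
10. 3609.023ms @ 48/7 + 300.752ms (4/7)
11. 3909.774ms @ 52/7 + 827.068ms (11/7)
12. 4736.842ms @ 9 + 526.316ms (1)
13. 5263.158ms @ 10 + 789.474ms (3/2)
14. 6052.632ms @ 23/2 + 263.158ms (1/2)
15. 6315.789ms @ 12 + 526.316ms (1)
16. 6842.105ms @ 13 + 263.158ms (1/2)
17. 7105.263ms @ 27/2 + 263.158ms (1/2)
18. 7368.421ms @ 14 + 1052.632ms (2)

note 14 onset = 23/2b = 6052.632ms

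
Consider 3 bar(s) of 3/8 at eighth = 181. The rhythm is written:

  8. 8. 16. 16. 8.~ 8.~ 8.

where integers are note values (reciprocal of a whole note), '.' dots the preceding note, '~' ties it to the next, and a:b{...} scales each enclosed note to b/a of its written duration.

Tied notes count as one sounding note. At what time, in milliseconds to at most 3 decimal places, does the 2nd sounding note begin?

note 2 onset = 3/2b = 497.238ms

1. 0.0ms @ 0 + 497.238ms (3/2)
2. 497.238ms @ 3/2 + 497.238ms (3/2)
3. 994.475ms @ 3 + 248.619ms (3/4)
4. 1243.094ms @ 15/4 + 248.619ms (3/4)
5. 1491.713ms @ 9/2 + 1491.713ms (9/2)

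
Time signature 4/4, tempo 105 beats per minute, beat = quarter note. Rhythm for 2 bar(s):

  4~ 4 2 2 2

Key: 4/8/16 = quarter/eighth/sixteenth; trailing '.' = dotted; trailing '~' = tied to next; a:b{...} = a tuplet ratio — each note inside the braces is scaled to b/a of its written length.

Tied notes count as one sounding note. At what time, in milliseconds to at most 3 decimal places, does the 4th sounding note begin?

note 4 onset = 6b = 3428.571ms

1. 0.0ms @ 0 + 1142.857ms (2)
2. 1142.857ms @ 2 + 1142.857ms (2)
3. 2285.714ms @ 4 + 1142.857ms (2)
4. 3428.571ms @ 6 + 1142.857ms (2)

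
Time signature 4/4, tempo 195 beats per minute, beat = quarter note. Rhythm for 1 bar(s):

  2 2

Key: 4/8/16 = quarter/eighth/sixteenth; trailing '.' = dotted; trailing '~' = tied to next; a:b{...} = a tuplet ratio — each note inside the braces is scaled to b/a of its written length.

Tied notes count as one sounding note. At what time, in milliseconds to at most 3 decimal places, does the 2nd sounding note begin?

1. 0.0ms @ 0 + 615.385ms (2)
2. 615.385ms @ 2 + 615.385ms (2)

note 2 onset = 2b = 615.385ms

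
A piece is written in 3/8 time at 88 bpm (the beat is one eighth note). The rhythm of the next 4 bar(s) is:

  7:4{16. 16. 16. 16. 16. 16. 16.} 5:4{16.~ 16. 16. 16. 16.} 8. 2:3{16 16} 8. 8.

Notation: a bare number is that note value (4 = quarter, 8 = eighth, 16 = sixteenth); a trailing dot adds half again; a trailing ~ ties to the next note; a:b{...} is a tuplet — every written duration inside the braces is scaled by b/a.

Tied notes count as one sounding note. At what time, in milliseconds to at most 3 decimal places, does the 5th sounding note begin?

note 5 onset = 12/7b = 1168.831ms

1. 0.0ms @ 0 + 292.208ms (3/7)
2. 292.208ms @ 3/7 + 292.208ms (3/7)
3. 584.416ms @ 6/7 + 292.208ms (3/7)
4. 876.623ms @ 9/7 + 292.208ms (3/7)
5. 1168.831ms @ 12/7 + 292.208ms (3/7)
6. 1461.039ms @ 15/7 + 292.208ms (3/7)
7. 1753.247ms @ 18/7 + 292.208ms (3/7)
8. 2045.455ms @ 3 + 818.182ms (6/5)
9. 2863.636ms @ 21/5 + 409.091ms (3/5)
10. 3272.727ms @ 24/5 + 409.091ms (3/5)
11. 3681.818ms @ 27/5 + 409.091ms (3/5)
12. 4090.909ms @ 6 + 1022.727ms (3/2)
13. 5113.636ms @ 15/2 + 511.364ms (3/4)
14. 5625.0ms @ 33/4 + 511.364ms (3/4)
15. 6136.364ms @ 9 + 1022.727ms (3/2)
16. 7159.091ms @ 21/2 + 1022.727ms (3/2)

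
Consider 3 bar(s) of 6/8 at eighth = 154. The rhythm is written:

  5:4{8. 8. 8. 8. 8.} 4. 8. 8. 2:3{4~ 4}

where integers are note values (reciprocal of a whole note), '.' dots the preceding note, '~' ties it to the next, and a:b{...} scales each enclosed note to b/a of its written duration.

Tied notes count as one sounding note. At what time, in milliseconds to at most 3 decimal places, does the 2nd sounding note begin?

1. 0.0ms @ 0 + 467.532ms (6/5)
2. 467.532ms @ 6/5 + 467.532ms (6/5)
3. 935.065ms @ 12/5 + 467.532ms (6/5)
4. 1402.597ms @ 18/5 + 467.532ms (6/5)
5. 1870.13ms @ 24/5 + 467.532ms (6/5)
6. 2337.662ms @ 6 + 1168.831ms (3)
7. 3506.494ms @ 9 + 584.416ms (3/2)
8. 4090.909ms @ 21/2 + 584.416ms (3/2)
9. 4675.325ms @ 12 + 2337.662ms (6)

note 2 onset = 6/5b = 467.532ms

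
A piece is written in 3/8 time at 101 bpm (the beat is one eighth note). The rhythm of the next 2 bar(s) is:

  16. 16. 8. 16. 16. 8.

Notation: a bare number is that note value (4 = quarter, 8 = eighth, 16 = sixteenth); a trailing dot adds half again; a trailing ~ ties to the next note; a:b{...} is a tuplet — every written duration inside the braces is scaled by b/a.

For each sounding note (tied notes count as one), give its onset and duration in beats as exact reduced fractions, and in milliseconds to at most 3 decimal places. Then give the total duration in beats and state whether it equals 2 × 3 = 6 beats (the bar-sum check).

1) 0.0ms=0b +445.545ms=3/4b
2) 445.545ms=3/4b +445.545ms=3/4b
3) 891.089ms=3/2b +891.089ms=3/2b
4) 1782.178ms=3b +445.545ms=3/4b
5) 2227.723ms=15/4b +445.545ms=3/4b
6) 2673.267ms=9/2b +891.089ms=3/2b
Σ=6b of 6 (101bpm 3/8) — PASS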